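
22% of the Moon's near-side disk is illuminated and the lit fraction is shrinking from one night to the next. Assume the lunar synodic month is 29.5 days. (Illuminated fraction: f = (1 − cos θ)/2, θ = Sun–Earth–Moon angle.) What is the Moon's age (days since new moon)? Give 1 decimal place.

24.9 days

Invert f = (1 − cos θ)/2 to get cos θ = 1 − 2(0.22) = 0.560, hence θ₀ = arccos 0.560 = 55.9°.
A waning Moon lies in 180°–360°, so θ = 360° − 55.9° = 304.1°.
That fraction of the synodic month is 304.1/360 × 29.5 d ≈ 24.92 d.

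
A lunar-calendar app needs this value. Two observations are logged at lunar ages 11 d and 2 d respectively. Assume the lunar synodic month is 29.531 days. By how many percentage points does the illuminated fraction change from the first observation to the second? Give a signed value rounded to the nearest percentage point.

-80 percentage points

First observation: θ = 360°·11/29.531 = 134.1°, so f = 0.848.
Second observation: θ = 24.4°, f = 0.045.
Δf = 0.045 − 0.848 = -0.803, i.e. -80 pp.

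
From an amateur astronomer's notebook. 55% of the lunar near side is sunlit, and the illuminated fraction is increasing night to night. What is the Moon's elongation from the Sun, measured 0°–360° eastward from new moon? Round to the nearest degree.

96°

cos θ = 1 − 2f = -0.100, giving a principal value of 95.7°.
Waxing ⇒ before full, so θ = 95.7°.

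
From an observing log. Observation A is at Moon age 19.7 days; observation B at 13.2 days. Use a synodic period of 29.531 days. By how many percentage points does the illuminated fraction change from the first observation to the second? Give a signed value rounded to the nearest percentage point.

+22 percentage points

θ₁ = 360° × 19.7/29.531 = 240.2°, f₁ = (1 − cos θ₁)/2 = 0.749.
θ₂ = 360° × 13.2/29.531 = 160.9°, f₂ = (1 − cos θ₂)/2 = 0.973.
Change = f₂ − f₁ = +0.224 → +22 percentage points.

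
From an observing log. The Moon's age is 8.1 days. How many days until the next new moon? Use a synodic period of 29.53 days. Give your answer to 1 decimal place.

The next new moon completes the synodic month: 29.53 − 8.1 = 21.430 days.

21.4 days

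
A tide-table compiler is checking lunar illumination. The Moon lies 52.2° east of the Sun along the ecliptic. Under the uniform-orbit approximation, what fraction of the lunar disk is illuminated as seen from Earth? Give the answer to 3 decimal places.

cos 52.2° = 0.613, so f = (1 − 0.613)/2 = 0.194.

0.194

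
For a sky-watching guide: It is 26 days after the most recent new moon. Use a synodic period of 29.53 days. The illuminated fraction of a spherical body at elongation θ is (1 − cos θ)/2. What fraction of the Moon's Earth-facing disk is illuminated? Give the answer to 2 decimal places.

0.13

Phase angle: θ = 360°·(26 d)/(29.53 d) = 317.0°.
cos 317.0° = 0.731, so f = (1 − 0.731)/2 = 0.135.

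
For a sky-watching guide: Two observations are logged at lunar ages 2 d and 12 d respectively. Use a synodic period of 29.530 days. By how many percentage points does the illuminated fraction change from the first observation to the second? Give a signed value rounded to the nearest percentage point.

+87 pp

First observation: θ = 360°·2/29.530 = 24.4°, so f = 0.045.
Second observation: θ = 146.3°, f = 0.916.
Δf = 0.916 − 0.045 = +0.871, i.e. +87 pp.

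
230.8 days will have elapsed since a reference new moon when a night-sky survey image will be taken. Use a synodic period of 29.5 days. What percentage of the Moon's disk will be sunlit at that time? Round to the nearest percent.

28%

230.8 d spans 7 complete synodic months (7 × 29.5 = 206.50 d) plus 24.30 d.
The Moon has covered 24.30/29.5 of its cycle, so θ ≈ 360° × 24.30/29.5 = 296.5°.
Illuminated fraction = (1 − cos 296.5°)/2 = (1 − 0.447)/2 ≈ 0.277, so 28%.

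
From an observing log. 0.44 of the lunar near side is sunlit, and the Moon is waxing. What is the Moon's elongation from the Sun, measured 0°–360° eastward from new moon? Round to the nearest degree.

Invert f = (1 − cos θ)/2 to get cos θ = 1 − 2(0.44) = 0.120, hence θ₀ = arccos 0.120 = 83.1°.
The Moon is waxing (0°–180°), so θ = 83.1° directly.

83°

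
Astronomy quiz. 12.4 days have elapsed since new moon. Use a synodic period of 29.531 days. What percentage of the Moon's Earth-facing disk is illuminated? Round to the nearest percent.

The Moon has covered 12.4/29.531 of its cycle, so θ ≈ 360° × 12.4/29.531 = 151.2°.
cos 151.2° = (-0.876), so f = (1 − (-0.876))/2 = 0.938, so 94%.

94%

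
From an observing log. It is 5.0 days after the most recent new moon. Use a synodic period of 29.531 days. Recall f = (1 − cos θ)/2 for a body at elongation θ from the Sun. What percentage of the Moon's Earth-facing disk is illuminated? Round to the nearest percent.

26%

Elongation θ = 360° × 5.0/29.531 ≈ 61.0°.
With cos θ = 0.486, the lit fraction is (1 − 0.486)/2 ≈ 0.257, so 26%.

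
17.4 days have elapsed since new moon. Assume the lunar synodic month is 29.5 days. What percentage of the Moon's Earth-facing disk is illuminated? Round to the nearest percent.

Elongation θ = 360° × 17.4/29.5 ≈ 212.3°.
cos 212.3° = (-0.845), so f = (1 − (-0.845))/2 = 0.922, so 92%.

92%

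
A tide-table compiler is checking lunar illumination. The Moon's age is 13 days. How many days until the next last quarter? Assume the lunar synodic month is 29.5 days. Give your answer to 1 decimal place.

Last quarter occurs at elongation 270°, i.e. at age 29.5 × 270/360 = 22.125 d.
That is 22.125 − 13 = 9.125 days ahead.

9.1 days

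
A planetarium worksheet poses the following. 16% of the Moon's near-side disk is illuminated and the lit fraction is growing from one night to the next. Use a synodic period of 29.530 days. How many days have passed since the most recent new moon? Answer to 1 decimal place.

3.9 days

Invert f = (1 − cos θ)/2 to get cos θ = 1 − 2(0.16) = 0.680, hence θ₀ = arccos 0.680 = 47.2°.
Before full moon the principal value applies: θ = 47.2°.
That fraction of the synodic month is 47.2/360 × 29.530 d ≈ 3.87 d.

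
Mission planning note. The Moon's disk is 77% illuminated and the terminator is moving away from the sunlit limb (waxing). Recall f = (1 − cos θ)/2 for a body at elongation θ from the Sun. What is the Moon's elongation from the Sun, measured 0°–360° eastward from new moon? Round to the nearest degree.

123°

cos θ = 1 − 2f = -0.540, giving a principal value of 122.7°.
Before full moon the principal value applies: θ = 122.7°.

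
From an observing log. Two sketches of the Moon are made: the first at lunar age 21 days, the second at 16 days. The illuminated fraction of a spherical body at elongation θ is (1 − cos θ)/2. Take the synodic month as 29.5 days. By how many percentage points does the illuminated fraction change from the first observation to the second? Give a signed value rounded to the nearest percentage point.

First observation: θ = 360°·21/29.5 = 256.3°, so f = 0.619.
Second observation: θ = 195.3°, f = 0.982.
Δf = 0.982 − 0.619 = +0.364, i.e. +36 pp.

+36 percentage points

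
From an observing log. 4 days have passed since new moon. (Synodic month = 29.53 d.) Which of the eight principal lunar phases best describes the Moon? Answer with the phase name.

waxing crescent

θ ≈ 360° × 4/29.53 = 49°, which falls in the waxing crescent sector.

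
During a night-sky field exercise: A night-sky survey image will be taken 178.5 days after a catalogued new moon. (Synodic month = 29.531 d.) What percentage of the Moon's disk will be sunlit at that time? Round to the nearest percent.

2%

178.5/29.531 = 6.044 lunations, so 6 complete cycles and 1.31 d into the next.
Elongation θ = 360° × 1.31/29.531 ≈ 16.0°.
Illuminated fraction = (1 − cos 16.0°)/2 = (1 − 0.961)/2 ≈ 0.019, so 2%.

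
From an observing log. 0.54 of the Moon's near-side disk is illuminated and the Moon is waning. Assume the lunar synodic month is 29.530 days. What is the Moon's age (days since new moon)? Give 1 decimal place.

From f = (1 − cos θ)/2: cos θ = 1 − 2×0.54 = -0.080; arccos → 94.6°.
A waning Moon lies in 180°–360°, so θ = 360° − 94.6° = 265.4°.
Age = 29.530 × 265.4°/360° ≈ 21.77 days.

21.8 days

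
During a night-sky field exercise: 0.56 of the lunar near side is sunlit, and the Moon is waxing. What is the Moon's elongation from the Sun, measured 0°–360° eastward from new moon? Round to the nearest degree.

97°

cos θ = 1 − 2f = -0.120, giving a principal value of 96.9°.
Waxing ⇒ before full, so θ = 96.9°.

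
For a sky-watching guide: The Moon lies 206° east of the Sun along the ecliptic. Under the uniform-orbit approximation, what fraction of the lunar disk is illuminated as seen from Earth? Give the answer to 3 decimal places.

0.949

Half-versine of 206°: (1 − (-0.899))/2 = 0.949.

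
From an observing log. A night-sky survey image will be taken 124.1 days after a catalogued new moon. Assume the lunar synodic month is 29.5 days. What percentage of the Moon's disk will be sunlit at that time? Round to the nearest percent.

37%

124.1/29.5 = 4.207 lunations, so 4 complete cycles and 6.10 d into the next.
The Moon has covered 6.10/29.5 of its cycle, so θ ≈ 360° × 6.10/29.5 = 74.4°.
cos 74.4° = 0.268, so f = (1 − 0.268)/2 = 0.366, so 37%.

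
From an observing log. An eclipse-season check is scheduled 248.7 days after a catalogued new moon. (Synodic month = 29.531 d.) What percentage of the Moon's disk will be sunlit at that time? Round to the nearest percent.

94%

248.7/29.531 = 8.422 lunations, so 8 complete cycles and 12.45 d into the next.
Phase angle: θ = 360°·(12.45 d)/(29.531 d) = 151.8°.
Illuminated fraction = (1 − cos 151.8°)/2 = (1 − (-0.881))/2 ≈ 0.941, so 94%.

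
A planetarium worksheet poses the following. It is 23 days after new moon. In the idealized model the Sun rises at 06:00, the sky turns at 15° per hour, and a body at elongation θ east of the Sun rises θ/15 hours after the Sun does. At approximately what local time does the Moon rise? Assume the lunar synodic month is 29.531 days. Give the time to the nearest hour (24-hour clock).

Phase angle: θ = 360°·(23 d)/(29.531 d) = 280.4°.
At 15° of sky rotation per hour, 280.4° corresponds to a 18.69 h lag.
06:00 + 18.69 h ≈ 00:42 → 01:00 to the nearest hour.

01:00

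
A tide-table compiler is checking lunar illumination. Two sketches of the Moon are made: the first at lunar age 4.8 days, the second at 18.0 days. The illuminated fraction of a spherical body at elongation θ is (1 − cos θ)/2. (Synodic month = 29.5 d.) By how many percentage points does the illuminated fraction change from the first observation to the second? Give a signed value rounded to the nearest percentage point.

+65 pp

First observation: θ = 360°·4.8/29.5 = 58.6°, so f = 0.239.
Second observation: θ = 219.7°, f = 0.885.
Δf = 0.885 − 0.239 = +0.646, i.e. +65 pp.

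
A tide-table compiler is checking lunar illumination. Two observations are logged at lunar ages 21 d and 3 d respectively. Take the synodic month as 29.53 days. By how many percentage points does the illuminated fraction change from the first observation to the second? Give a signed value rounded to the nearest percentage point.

-52 pp

First observation: θ = 360°·21/29.53 = 256.0°, so f = 0.621.
Second observation: θ = 36.6°, f = 0.098.
Δf = 0.098 − 0.621 = -0.522, i.e. -52 pp.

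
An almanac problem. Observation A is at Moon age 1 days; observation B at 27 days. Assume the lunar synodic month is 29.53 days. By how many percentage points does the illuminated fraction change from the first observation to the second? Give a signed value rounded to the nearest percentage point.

+6 pp

θ₁ = 360° × 1/29.53 = 12.2°, f₁ = (1 − cos θ₁)/2 = 0.011.
θ₂ = 360° × 27/29.53 = 329.2°, f₂ = (1 − cos θ₂)/2 = 0.071.
Change = f₂ − f₁ = +0.059 → +6 percentage points.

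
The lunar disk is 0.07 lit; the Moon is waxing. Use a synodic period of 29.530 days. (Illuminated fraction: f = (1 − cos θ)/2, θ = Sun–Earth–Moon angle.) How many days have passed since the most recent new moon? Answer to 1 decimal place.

cos θ = 1 − 2f = 0.860, giving a principal value of 30.7°.
Before full moon the principal value applies: θ = 30.7°.
At 360°/29.530 d per day, 30.7° corresponds to 2.52 days.

2.5 days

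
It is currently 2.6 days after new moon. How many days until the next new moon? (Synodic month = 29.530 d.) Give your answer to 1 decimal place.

One full lunation from the last new moon is 29.530 d; remaining = 29.530 − 2.6 = 26.930 d.

26.9 days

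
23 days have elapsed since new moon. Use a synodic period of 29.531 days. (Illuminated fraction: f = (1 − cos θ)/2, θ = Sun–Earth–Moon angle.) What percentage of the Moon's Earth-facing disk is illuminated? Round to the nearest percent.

41%

Phase angle: θ = 360°·(23 d)/(29.531 d) = 280.4°.
Illuminated fraction = (1 − cos 280.4°)/2 = (1 − 0.180)/2 ≈ 0.410, so 41%.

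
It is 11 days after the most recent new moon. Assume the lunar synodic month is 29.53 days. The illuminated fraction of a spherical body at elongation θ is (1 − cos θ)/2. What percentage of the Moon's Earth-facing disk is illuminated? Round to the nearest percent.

85%

Phase angle: θ = 360°·(11 d)/(29.53 d) = 134.1°.
cos 134.1° = (-0.696), so f = (1 − (-0.696))/2 = 0.848, so 85%.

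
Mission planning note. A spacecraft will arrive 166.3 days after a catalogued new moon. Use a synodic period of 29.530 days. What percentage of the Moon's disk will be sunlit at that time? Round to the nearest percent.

166.3 d spans 5 complete synodic months (5 × 29.530 = 147.65 d) plus 18.65 d.
Phase angle: θ = 360°·(18.65 d)/(29.530 d) = 227.4°.
With cos θ = (-0.677), the lit fraction is (1 − (-0.677))/2 ≈ 0.839, so 84%.

84%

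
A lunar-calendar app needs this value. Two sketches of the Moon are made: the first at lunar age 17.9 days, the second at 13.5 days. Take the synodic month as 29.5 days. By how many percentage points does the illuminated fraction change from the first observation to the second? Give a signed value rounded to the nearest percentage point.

+9 pp

First observation: θ = 360°·17.9/29.5 = 218.4°, so f = 0.892.
Second observation: θ = 164.7°, f = 0.982.
Δf = 0.982 − 0.892 = +0.091, i.e. +9 pp.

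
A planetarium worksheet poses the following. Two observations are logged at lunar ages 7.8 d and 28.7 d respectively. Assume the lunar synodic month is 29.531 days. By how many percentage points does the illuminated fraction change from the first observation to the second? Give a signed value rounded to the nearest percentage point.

-54 pp

θ₁ = 360° × 7.8/29.531 = 95.1°, f₁ = (1 − cos θ₁)/2 = 0.544.
θ₂ = 360° × 28.7/29.531 = 349.9°, f₂ = (1 − cos θ₂)/2 = 0.008.
Change = f₂ − f₁ = -0.537 → -54 percentage points.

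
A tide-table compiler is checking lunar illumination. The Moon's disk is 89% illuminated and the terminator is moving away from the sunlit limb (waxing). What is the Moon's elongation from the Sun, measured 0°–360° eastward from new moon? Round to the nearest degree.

cos θ = 1 − 2f = -0.780, giving a principal value of 141.3°.
Waxing ⇒ before full, so θ = 141.3°.

141°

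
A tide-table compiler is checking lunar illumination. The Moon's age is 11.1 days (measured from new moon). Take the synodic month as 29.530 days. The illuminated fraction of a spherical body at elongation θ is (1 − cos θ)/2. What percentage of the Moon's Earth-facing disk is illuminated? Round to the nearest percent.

86%

Phase angle: θ = 360°·(11.1 d)/(29.530 d) = 135.3°.
Illuminated fraction = (1 − cos 135.3°)/2 = (1 − (-0.711))/2 ≈ 0.856, so 86%.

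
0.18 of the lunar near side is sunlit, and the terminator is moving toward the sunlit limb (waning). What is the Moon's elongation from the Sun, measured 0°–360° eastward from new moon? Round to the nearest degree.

310°

From f = (1 − cos θ)/2: cos θ = 1 − 2×0.18 = 0.640; arccos → 50.2°.
A waning Moon lies in 180°–360°, so θ = 360° − 50.2° = 309.8°.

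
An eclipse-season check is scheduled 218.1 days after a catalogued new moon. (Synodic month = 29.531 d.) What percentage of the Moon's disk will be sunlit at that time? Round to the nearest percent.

88%

Reduce mod P: 218.1 − 7×29.531 = 11.38 d into the current lunation.
The Moon has covered 11.38/29.531 of its cycle, so θ ≈ 360° × 11.38/29.531 = 138.8°.
With cos θ = (-0.752), the lit fraction is (1 − (-0.752))/2 ≈ 0.876, so 88%.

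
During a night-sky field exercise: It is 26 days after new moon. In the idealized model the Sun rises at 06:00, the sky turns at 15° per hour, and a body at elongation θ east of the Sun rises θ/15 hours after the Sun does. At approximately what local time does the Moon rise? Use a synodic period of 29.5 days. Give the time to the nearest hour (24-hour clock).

03:00

The Moon has covered 26/29.5 of its cycle, so θ ≈ 360° × 26/29.5 = 317.3°.
At 15° of sky rotation per hour, 317.3° corresponds to a 21.15 h lag.
06:00 + 21.15 h ≈ 03:09 → 03:00 to the nearest hour.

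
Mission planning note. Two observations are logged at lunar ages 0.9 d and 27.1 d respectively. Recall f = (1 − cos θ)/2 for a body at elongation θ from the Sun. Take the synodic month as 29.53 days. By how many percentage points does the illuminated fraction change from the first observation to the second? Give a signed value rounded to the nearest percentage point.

+6 pp

First observation: θ = 360°·0.9/29.53 = 11.0°, so f = 0.009.
Second observation: θ = 330.4°, f = 0.065.
Δf = 0.065 − 0.009 = +0.056, i.e. +6 pp.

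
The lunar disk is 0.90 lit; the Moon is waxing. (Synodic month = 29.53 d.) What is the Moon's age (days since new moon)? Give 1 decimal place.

11.7 days

Invert f = (1 − cos θ)/2 to get cos θ = 1 − 2(0.90) = -0.800, hence θ₀ = arccos -0.800 = 143.1°.
The Moon is waxing (0°–180°), so θ = 143.1° directly.
At 360°/29.53 d per day, 143.1° corresponds to 11.74 days.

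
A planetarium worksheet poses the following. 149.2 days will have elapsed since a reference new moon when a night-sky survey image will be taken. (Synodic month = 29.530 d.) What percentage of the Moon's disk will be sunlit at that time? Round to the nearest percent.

149.2/29.530 = 5.052 lunations, so 5 complete cycles and 1.55 d into the next.
Elongation θ = 360° × 1.55/29.530 ≈ 18.9°.
Illuminated fraction = (1 − cos 18.9°)/2 = (1 − 0.946)/2 ≈ 0.027, so 3%.

3%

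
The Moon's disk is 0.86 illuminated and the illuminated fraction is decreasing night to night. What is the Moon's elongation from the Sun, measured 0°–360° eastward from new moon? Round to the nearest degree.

From f = (1 − cos θ)/2: cos θ = 1 − 2×0.86 = -0.720; arccos → 136.1°.
A waning Moon lies in 180°–360°, so θ = 360° − 136.1° = 223.9°.

224°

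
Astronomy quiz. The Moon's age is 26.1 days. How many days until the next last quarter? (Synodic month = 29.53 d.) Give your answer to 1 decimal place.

Last quarter occurs at elongation 270°, i.e. at age 29.53 × 270/360 = 22.148 d.
This lunation's last quarter (22.148 d) has passed, so add one period: 51.678 − 26.1 = 25.578 days.

25.6 days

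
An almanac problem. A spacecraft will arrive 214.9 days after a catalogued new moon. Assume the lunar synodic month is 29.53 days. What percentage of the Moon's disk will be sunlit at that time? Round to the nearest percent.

214.9 d spans 7 complete synodic months (7 × 29.53 = 206.71 d) plus 8.19 d.
The Moon has covered 8.19/29.53 of its cycle, so θ ≈ 360° × 8.19/29.53 = 99.8°.
Illuminated fraction = (1 − cos 99.8°)/2 = (1 − (-0.171))/2 ≈ 0.585, so 59%.

59%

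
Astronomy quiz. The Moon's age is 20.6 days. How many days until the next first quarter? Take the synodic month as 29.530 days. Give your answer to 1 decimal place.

First quarter occurs at elongation 90°, i.e. at age 29.530 × 90/360 = 7.383 d.
This lunation's first quarter (7.383 d) has passed, so add one period: 36.913 − 20.6 = 16.312 days.

16.3 days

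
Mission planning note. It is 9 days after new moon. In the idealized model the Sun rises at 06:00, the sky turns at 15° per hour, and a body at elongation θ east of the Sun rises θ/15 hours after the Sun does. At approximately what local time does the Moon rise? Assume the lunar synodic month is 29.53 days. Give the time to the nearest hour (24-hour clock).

Phase angle: θ = 360°·(9 d)/(29.53 d) = 109.7°.
At 15° of sky rotation per hour, 109.7° corresponds to a 7.31 h lag.
06:00 + 7.31 h ≈ 13:19 → 13:00 to the nearest hour.

13:00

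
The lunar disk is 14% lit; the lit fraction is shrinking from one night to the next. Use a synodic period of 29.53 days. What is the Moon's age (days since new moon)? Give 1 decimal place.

From f = (1 − cos θ)/2: cos θ = 1 − 2×0.14 = 0.720; arccos → 43.9°.
Since the Moon is past full (waning), take the reflex angle: θ = 360° − 43.9° = 316.1°.
That fraction of the synodic month is 316.1/360 × 29.53 d ≈ 25.93 d.

25.9 days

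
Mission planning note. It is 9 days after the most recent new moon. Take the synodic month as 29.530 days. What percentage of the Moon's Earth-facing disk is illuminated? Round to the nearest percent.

67%

The Moon has covered 9/29.530 of its cycle, so θ ≈ 360° × 9/29.530 = 109.7°.
Illuminated fraction = (1 − cos 109.7°)/2 = (1 − (-0.337))/2 ≈ 0.669, so 67%.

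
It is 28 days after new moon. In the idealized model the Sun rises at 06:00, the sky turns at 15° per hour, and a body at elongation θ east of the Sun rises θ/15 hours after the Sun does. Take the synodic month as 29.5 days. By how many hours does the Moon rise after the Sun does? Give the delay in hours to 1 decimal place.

22.8 h

Elongation θ = 360° × 28/29.5 ≈ 341.7°.
The Moon trails the Sun by θ/15 = 341.7/15 ≈ 22.78 hours.
So the Moon rises 22.78 h after the Sun.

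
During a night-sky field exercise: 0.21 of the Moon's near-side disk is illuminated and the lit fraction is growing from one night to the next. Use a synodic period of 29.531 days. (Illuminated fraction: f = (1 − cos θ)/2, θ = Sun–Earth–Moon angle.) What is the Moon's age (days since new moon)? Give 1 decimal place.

4.5 days

From f = (1 − cos θ)/2: cos θ = 1 − 2×0.21 = 0.580; arccos → 54.5°.
Waxing ⇒ before full, so θ = 54.5°.
At 360°/29.531 d per day, 54.5° corresponds to 4.47 days.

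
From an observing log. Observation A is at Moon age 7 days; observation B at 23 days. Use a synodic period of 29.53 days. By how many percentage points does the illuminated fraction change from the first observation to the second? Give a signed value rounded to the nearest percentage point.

First observation: θ = 360°·7/29.53 = 85.3°, so f = 0.459.
Second observation: θ = 280.4°, f = 0.410.
Δf = 0.410 − 0.459 = -0.050, i.e. -5 pp.

-5 pp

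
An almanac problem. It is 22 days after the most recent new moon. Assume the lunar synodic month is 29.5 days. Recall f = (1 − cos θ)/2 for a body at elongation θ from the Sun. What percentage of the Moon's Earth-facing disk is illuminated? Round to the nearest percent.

51%

The Moon has covered 22/29.5 of its cycle, so θ ≈ 360° × 22/29.5 = 268.5°.
With cos θ = (-0.027), the lit fraction is (1 − (-0.027))/2 ≈ 0.513, so 51%.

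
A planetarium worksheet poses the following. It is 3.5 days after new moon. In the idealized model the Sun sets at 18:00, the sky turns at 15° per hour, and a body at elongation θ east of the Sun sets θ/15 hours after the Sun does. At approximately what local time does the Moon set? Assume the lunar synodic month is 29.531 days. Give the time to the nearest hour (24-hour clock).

21:00

The Moon has covered 3.5/29.531 of its cycle, so θ ≈ 360° × 3.5/29.531 = 42.7°.
The Moon trails the Sun by θ/15 = 42.7/15 ≈ 2.84 hours.
18:00 + 2.84 h ≈ 20:51 → 21:00 to the nearest hour.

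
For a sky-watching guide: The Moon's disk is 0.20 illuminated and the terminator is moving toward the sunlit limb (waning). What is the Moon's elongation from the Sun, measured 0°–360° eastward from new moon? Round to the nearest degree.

From f = (1 − cos θ)/2: cos θ = 1 − 2×0.20 = 0.600; arccos → 53.1°.
Waning ⇒ past full, so θ = 360° − 53.1° = 306.9°.

307°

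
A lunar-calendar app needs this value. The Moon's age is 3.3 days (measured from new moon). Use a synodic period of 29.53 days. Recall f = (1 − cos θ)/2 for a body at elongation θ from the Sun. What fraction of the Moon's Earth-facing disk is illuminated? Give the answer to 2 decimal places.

Phase angle: θ = 360°·(3.3 d)/(29.53 d) = 40.2°.
Illuminated fraction = (1 − cos 40.2°)/2 = (1 − 0.763)/2 ≈ 0.118.

0.12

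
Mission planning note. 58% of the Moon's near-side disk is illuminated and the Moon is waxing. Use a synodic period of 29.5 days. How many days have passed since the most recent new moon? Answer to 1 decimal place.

8.1 days

cos θ = 1 − 2f = -0.160, giving a principal value of 99.2°.
Before full moon the principal value applies: θ = 99.2°.
That fraction of the synodic month is 99.2/360 × 29.5 d ≈ 8.13 d.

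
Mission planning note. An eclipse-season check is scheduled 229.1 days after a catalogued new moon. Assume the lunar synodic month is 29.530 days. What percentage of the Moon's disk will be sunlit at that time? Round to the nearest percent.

229.1 d spans 7 complete synodic months (7 × 29.530 = 206.71 d) plus 22.39 d.
The Moon has covered 22.39/29.530 of its cycle, so θ ≈ 360° × 22.39/29.530 = 273.0°.
cos 273.0° = 0.052, so f = (1 − 0.052)/2 = 0.474, so 47%.

47%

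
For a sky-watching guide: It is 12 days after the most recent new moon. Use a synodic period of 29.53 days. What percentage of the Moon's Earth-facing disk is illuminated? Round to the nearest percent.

Elongation θ = 360° × 12/29.53 ≈ 146.3°.
Illuminated fraction = (1 − cos 146.3°)/2 = (1 − (-0.832))/2 ≈ 0.916, so 92%.

92%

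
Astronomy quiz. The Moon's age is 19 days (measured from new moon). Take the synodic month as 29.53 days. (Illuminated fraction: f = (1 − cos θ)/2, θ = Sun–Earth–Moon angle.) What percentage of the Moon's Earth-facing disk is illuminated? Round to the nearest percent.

The Moon has covered 19/29.53 of its cycle, so θ ≈ 360° × 19/29.53 = 231.6°.
Illuminated fraction = (1 − cos 231.6°)/2 = (1 − (-0.621))/2 ≈ 0.810, so 81%.

81%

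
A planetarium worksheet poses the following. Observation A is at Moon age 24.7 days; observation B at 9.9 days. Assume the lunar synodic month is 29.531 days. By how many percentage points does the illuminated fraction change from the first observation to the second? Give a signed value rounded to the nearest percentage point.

+51 pp

First observation: θ = 360°·24.7/29.531 = 301.1°, so f = 0.242.
Second observation: θ = 120.7°, f = 0.755.
Δf = 0.755 − 0.242 = +0.513, i.e. +51 pp.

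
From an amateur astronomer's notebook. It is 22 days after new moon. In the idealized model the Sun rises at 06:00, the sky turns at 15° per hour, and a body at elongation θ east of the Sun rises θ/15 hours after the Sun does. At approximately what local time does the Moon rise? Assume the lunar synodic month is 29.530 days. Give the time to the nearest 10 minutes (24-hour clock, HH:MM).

Phase angle: θ = 360°·(22 d)/(29.530 d) = 268.2°.
At 15° of sky rotation per hour, 268.2° corresponds to a 17.88 h lag.
06:00 + 17.880 h ≈ 23:53 → 23:50 to the nearest ten minutes.

23:50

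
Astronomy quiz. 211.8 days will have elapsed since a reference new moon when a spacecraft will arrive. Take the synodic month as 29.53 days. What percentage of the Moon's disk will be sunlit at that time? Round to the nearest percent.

211.8 d spans 7 complete synodic months (7 × 29.53 = 206.71 d) plus 5.09 d.
Elongation θ = 360° × 5.09/29.53 ≈ 62.1°.
Illuminated fraction = (1 − cos 62.1°)/2 = (1 − 0.469)/2 ≈ 0.266, so 27%.

27%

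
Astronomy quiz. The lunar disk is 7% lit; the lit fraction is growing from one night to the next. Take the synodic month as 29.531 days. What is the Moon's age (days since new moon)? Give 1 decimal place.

cos θ = 1 − 2f = 0.860, giving a principal value of 30.7°.
Waxing ⇒ before full, so θ = 30.7°.
That fraction of the synodic month is 30.7/360 × 29.531 d ≈ 2.52 d.

2.5 days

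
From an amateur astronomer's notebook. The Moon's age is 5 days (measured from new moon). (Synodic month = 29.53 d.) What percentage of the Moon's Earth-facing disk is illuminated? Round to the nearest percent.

The Moon has covered 5/29.53 of its cycle, so θ ≈ 360° × 5/29.53 = 61.0°.
cos 61.0° = 0.485, so f = (1 − 0.485)/2 = 0.257, so 26%.

26%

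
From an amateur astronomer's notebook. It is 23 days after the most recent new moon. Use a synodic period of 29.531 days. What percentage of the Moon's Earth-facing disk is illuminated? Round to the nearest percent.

41%

The Moon has covered 23/29.531 of its cycle, so θ ≈ 360° × 23/29.531 = 280.4°.
cos 280.4° = 0.180, so f = (1 − 0.180)/2 = 0.410, so 41%.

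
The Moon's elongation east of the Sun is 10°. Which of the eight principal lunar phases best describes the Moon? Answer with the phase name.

new moon

10° lies in the new moon sector of the 8-phase cycle.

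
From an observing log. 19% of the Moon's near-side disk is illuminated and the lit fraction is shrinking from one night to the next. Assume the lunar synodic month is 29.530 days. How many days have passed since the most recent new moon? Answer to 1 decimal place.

Invert f = (1 − cos θ)/2 to get cos θ = 1 − 2(0.19) = 0.620, hence θ₀ = arccos 0.620 = 51.7°.
A waning Moon lies in 180°–360°, so θ = 360° − 51.7° = 308.3°.
Age = 29.530 × 308.3°/360° ≈ 25.29 days.

25.3 days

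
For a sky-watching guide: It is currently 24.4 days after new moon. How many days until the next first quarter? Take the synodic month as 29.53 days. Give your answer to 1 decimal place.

First quarter occurs at elongation 90°, i.e. at age 29.53 × 90/360 = 7.383 d.
Already past this cycle's first quarter; the next is at 7.383 + 29.53 = 36.913 d, so 36.913 − 24.4 = 12.513 days.

12.5 days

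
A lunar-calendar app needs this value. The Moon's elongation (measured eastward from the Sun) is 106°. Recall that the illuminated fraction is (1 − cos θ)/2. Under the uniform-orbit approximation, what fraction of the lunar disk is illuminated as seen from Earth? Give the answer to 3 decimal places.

0.638

cos 106° = (-0.276), so f = (1 − (-0.276))/2 = 0.638.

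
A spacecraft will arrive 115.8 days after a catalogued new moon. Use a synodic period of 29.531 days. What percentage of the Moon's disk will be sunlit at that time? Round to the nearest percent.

6%

Reduce mod P: 115.8 − 3×29.531 = 27.21 d into the current lunation.
The Moon has covered 27.21/29.531 of its cycle, so θ ≈ 360° × 27.21/29.531 = 331.7°.
With cos θ = 0.880, the lit fraction is (1 − 0.880)/2 ≈ 0.060, so 6%.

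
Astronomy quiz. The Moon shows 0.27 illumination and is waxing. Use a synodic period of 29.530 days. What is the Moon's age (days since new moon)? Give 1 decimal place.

5.1 days

cos θ = 1 − 2f = 0.460, giving a principal value of 62.6°.
Waxing ⇒ before full, so θ = 62.6°.
At 360°/29.530 d per day, 62.6° corresponds to 5.14 days.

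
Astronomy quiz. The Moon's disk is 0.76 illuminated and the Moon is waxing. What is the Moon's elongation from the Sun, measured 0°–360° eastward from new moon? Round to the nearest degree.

Invert f = (1 − cos θ)/2 to get cos θ = 1 − 2(0.76) = -0.520, hence θ₀ = arccos -0.520 = 121.3°.
The Moon is waxing (0°–180°), so θ = 121.3° directly.

121°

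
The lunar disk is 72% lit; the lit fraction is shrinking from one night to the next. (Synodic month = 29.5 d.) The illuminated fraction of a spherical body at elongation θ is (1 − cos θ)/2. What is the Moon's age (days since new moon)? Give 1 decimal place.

20.0 days

From f = (1 − cos θ)/2: cos θ = 1 − 2×0.72 = -0.440; arccos → 116.1°.
Waning ⇒ past full, so θ = 360° − 116.1° = 243.9°.
At 360°/29.5 d per day, 243.9° corresponds to 19.99 days.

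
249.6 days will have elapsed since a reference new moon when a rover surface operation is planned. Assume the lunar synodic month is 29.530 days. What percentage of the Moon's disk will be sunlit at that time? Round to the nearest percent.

249.6/29.530 = 8.452 lunations, so 8 complete cycles and 13.36 d into the next.
The Moon has covered 13.36/29.530 of its cycle, so θ ≈ 360° × 13.36/29.530 = 162.9°.
With cos θ = (-0.956), the lit fraction is (1 − (-0.956))/2 ≈ 0.978, so 98%.

98%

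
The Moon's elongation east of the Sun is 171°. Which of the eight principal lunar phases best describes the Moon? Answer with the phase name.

full moon

The full moon sector spans roughly 158°–202°; 171° falls inside it.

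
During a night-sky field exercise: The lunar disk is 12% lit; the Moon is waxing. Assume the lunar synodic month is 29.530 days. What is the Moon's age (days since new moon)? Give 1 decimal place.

Invert f = (1 − cos θ)/2 to get cos θ = 1 − 2(0.12) = 0.760, hence θ₀ = arccos 0.760 = 40.5°.
Waxing ⇒ before full, so θ = 40.5°.
That fraction of the synodic month is 40.5/360 × 29.530 d ≈ 3.33 d.

3.3 days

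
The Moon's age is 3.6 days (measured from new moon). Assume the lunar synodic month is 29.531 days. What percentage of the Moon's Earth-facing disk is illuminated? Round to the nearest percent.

14%

Elongation θ = 360° × 3.6/29.531 ≈ 43.9°.
With cos θ = 0.721, the lit fraction is (1 − 0.721)/2 ≈ 0.140, so 14%.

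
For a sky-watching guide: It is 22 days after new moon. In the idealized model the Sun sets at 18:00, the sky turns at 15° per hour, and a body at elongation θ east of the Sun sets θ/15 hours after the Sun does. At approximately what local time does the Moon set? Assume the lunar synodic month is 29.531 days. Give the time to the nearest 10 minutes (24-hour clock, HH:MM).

The Moon has covered 22/29.531 of its cycle, so θ ≈ 360° × 22/29.531 = 268.2°.
Delay after the Sun = 268.2° / (15°/h) ≈ 17.88 h.
18:00 + 17.880 h ≈ 11:53 → 11:50 to the nearest ten minutes.

11:50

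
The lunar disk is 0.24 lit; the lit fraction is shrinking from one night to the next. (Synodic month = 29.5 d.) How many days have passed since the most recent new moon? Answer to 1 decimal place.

Invert f = (1 − cos θ)/2 to get cos θ = 1 − 2(0.24) = 0.520, hence θ₀ = arccos 0.520 = 58.7°.
Waning ⇒ past full, so θ = 360° − 58.7° = 301.3°.
Age = 29.5 × 301.3°/360° ≈ 24.69 days.

24.7 days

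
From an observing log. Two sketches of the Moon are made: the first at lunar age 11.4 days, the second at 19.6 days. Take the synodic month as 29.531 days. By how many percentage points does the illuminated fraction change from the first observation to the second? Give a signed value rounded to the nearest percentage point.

-12 pp

θ₁ = 360° × 11.4/29.531 = 139.0°, f₁ = (1 − cos θ₁)/2 = 0.877.
θ₂ = 360° × 19.6/29.531 = 238.9°, f₂ = (1 − cos θ₂)/2 = 0.758.
Change = f₂ − f₁ = -0.119 → -12 percentage points.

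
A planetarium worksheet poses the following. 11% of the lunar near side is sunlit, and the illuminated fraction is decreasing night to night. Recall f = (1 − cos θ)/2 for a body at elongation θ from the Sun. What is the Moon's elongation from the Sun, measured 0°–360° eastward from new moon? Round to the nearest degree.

From f = (1 − cos θ)/2: cos θ = 1 − 2×0.11 = 0.780; arccos → 38.7°.
A waning Moon lies in 180°–360°, so θ = 360° − 38.7° = 321.3°.

321°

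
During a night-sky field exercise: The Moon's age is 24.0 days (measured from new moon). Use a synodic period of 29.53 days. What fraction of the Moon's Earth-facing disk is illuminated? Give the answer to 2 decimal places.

0.31

The Moon has covered 24.0/29.53 of its cycle, so θ ≈ 360° × 24.0/29.53 = 292.6°.
With cos θ = 0.384, the lit fraction is (1 − 0.384)/2 ≈ 0.308.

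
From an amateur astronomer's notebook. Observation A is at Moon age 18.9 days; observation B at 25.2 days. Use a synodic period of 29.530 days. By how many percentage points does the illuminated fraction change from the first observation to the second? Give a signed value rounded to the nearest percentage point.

First observation: θ = 360°·18.9/29.530 = 230.4°, so f = 0.819.
Second observation: θ = 307.2°, f = 0.198.
Δf = 0.198 − 0.819 = -0.621, i.e. -62 pp.

-62 percentage points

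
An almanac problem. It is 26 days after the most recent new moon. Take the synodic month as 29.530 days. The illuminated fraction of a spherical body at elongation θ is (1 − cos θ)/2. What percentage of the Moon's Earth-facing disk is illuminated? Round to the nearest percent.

Phase angle: θ = 360°·(26 d)/(29.530 d) = 317.0°.
With cos θ = 0.731, the lit fraction is (1 − 0.731)/2 ≈ 0.135, so 13%.

13%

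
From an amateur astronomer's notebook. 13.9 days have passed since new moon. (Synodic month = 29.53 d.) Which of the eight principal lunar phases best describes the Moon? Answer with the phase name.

At 13.9/29.53 of the cycle, θ ≈ 169° — the full moon range.

full moon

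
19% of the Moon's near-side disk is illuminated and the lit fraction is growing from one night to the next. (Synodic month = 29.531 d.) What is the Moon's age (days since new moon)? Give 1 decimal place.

4.2 days

From f = (1 − cos θ)/2: cos θ = 1 − 2×0.19 = 0.620; arccos → 51.7°.
Before full moon the principal value applies: θ = 51.7°.
That fraction of the synodic month is 51.7/360 × 29.531 d ≈ 4.24 d.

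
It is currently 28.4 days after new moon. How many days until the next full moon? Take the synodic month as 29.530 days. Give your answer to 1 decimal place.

Full moon is 0.5 of the way through the cycle: age 0.5 × 29.530 = 14.765 d.
This lunation's full moon (14.765 d) has passed, so add one period: 44.295 − 28.4 = 15.895 days.

15.9 days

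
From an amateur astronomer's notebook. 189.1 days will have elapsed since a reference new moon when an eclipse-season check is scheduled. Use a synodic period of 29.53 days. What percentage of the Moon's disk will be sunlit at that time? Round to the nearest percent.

91%

189.1 d spans 6 complete synodic months (6 × 29.53 = 177.18 d) plus 11.92 d.
The Moon has covered 11.92/29.53 of its cycle, so θ ≈ 360° × 11.92/29.53 = 145.3°.
With cos θ = (-0.822), the lit fraction is (1 − (-0.822))/2 ≈ 0.911, so 91%.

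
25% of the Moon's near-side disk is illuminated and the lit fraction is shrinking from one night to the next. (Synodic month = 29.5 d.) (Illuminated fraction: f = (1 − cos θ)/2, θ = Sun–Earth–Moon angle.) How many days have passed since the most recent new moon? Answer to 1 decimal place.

24.6 days

From f = (1 − cos θ)/2: cos θ = 1 − 2×0.25 = 0.500; arccos → 60.0°.
A waning Moon lies in 180°–360°, so θ = 360° − 60.0° = 300.0°.
Age = 29.5 × 300.0°/360° ≈ 24.58 days.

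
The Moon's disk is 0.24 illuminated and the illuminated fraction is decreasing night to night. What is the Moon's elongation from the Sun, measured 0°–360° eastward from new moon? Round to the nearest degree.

Invert f = (1 − cos θ)/2 to get cos θ = 1 − 2(0.24) = 0.520, hence θ₀ = arccos 0.520 = 58.7°.
A waning Moon lies in 180°–360°, so θ = 360° − 58.7° = 301.3°.

301°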